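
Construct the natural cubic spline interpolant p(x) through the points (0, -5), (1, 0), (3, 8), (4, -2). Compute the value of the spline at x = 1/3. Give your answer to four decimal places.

-3.5370

Let σ_i = p''(x_i). Step sizes h_i = 1, 2, 1; slopes of the chords Δ_i = (y_(i+1) - y_i)/h_i = 5, 4, -10.
  1·σ_0 + 6·σ_1 + 2·σ_2 = 6(Δ_1 - Δ_0) = -6
  2·σ_1 + 6·σ_2 + 1·σ_3 = 6(Δ_2 - Δ_1) = -84
Natural end conditions: σ_0 = σ_3 = 0.
Solving: σ_0 = 0, σ_1 = 33/8, σ_2 = -123/8, σ_3 = 0.
On [0, 1], p(x) = -5 + 69/16·x + 0·x² + 11/16·x³.
With x = 1/3: p(1/3) = -191/54.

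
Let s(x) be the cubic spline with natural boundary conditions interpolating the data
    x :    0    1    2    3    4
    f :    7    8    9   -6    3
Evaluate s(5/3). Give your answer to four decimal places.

Put m_i = s'' at the i-th knot. Here h = (1, 1, 1, 1) and Δ = (1, 1, -15, 9), so the interior equations h_(i-1)·m_(i-1) + 2(h_(i-1)+h_i)·m_i + h_i·m_(i+1) = 6(Δ_i − Δ_(i-1)) read
  1·m_0 + 4·m_1 + 1·m_2 = 6(Δ_1 - Δ_0) = 0
  1·m_1 + 4·m_2 + 1·m_3 = 6(Δ_2 - Δ_1) = -96
  1·m_2 + 4·m_3 + 1·m_4 = 6(Δ_3 - Δ_2) = 144
Natural end conditions: m_0 = m_4 = 0.
Forward elimination and back-substitution give m_0 = 0, m_1 = 66/7, m_2 = -264/7, m_3 = 318/7, m_4 = 0.
On [1, 2], s(x) = 8 + 29/7·(x - 1) + 33/7·(x - 1)² - 55/7·(x - 1)³.
With (x - 1) = 2/3: s(5/3) = 1990/189.

10.5291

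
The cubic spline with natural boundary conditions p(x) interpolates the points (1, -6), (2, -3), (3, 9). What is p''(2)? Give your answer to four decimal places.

13.5000

Put m_i = p'' at the i-th knot. Here h = (1, 1) and Δ = (3, 12), so the interior equations h_(i-1)·m_(i-1) + 2(h_(i-1)+h_i)·m_i + h_i·m_(i+1) = 6(Δ_i − Δ_(i-1)) read
  1·m_0 + 4·m_1 + 1·m_2 = 6(Δ_1 - Δ_0) = 54
Natural end conditions: m_0 = m_2 = 0.
Forward elimination and back-substitution give m_0 = 0, m_1 = 27/2, m_2 = 0.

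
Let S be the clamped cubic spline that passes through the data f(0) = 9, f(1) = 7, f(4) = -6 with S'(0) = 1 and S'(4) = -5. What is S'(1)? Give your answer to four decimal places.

Put M_i = S'' at the i-th knot. Here h = (1, 3) and Δ = (-2, -13/3), so the interior equations h_(i-1)·M_(i-1) + 2(h_(i-1)+h_i)·M_i + h_i·M_(i+1) = 6(Δ_i − Δ_(i-1)) read
  1·M_0 + 8·M_1 + 3·M_2 = 6(Δ_1 - Δ_0) = -14
Clamped end conditions give two more equations: 2h_0·M_0 + h_0·M_1 = 6(Δ_0 - S'(0)) = -18 and h_1·M_1 + 2h_1·M_2 = 6(S'(4) - Δ_1) = -4.
Solving the tridiagonal system: M_0 = -35/4, M_1 = -1/2, M_2 = -5/12.
On [1, 4], S'(x) = b_1 + 2c_1·(x - 1) + 3d_1·(x - 1)² with b_1 = Δ_1 - h_1(2M_1 + M_2)/6 = -29/8, c_1 = M_1/2 = -1/4, d_1 = (M_2 - M_1)/(6h_1) = 1/216. So S'(1) = -29/8.

-3.6250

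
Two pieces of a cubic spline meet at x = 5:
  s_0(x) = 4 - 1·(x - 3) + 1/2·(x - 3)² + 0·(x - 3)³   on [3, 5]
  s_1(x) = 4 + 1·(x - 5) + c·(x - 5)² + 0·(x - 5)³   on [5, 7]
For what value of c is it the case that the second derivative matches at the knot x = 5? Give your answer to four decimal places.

s_0''(x) = 1 + 0·(x - 3), so s_0''(5) = 1. On the right, s_1''(5) = 2c, so c = 1/2.

0.5000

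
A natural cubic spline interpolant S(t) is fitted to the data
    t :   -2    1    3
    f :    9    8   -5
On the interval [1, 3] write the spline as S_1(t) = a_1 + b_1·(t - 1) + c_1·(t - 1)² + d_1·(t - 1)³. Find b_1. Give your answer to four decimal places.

-4.0333

Put σ_i = S'' at the i-th knot. Here h = (3, 2) and Δ = (-1/3, -13/2), so the interior equations h_(i-1)·σ_(i-1) + 2(h_(i-1)+h_i)·σ_i + h_i·σ_(i+1) = 6(Δ_i − Δ_(i-1)) read
  3·σ_0 + 10·σ_1 + 2·σ_2 = 6(Δ_1 - Δ_0) = -37
Natural end conditions: σ_0 = σ_2 = 0.
Hence σ_0 = 0, σ_1 = -37/10, σ_2 = 0.
On [1, 3], with S_1(t) = a_1 + b_1·(t - 1) + c_1·(t - 1)² + d_1·(t - 1)³: c_1 = σ_1/2 = -37/20, d_1 = (σ_2 - σ_1)/(6h_1) = 37/120, b_1 = Δ_1 - h_1(2σ_1 + σ_2)/6 = -121/30.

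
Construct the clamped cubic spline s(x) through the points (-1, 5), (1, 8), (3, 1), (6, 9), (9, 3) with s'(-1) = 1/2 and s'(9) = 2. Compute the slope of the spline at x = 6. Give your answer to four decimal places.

0.3036

Let M_i = s''(x_i). Step sizes h_i = 2, 2, 3, 3; slopes of the chords Δ_i = (y_(i+1) - y_i)/h_i = 3/2, -7/2, 8/3, -2.
  2·M_0 + 8·M_1 + 2·M_2 = 6(Δ_1 - Δ_0) = -30
  2·M_1 + 10·M_2 + 3·M_3 = 6(Δ_2 - Δ_1) = 37
  3·M_2 + 12·M_3 + 3·M_4 = 6(Δ_3 - Δ_2) = -28
Clamped end conditions give two more equations: 2h_0·M_0 + h_0·M_1 = 6(Δ_0 - s'(-1)) = 6 and h_3·M_3 + 2h_3·M_4 = 6(s'(9) - Δ_3) = 24.
Forward elimination and back-substitution give M_0 = 135/28, M_1 = -93/14, M_2 = 27/4, M_3 = -241/42, M_4 = 577/84.
On [6, 9], s'(x) = b_3 + 2c_3·(x - 6) + 3d_3·(x - 6)² with b_3 = Δ_3 - h_3(2M_3 + M_4)/6 = 17/56, c_3 = M_3/2 = -241/84, d_3 = (M_4 - M_3)/(6h_3) = 353/504. So s'(6) = 17/56.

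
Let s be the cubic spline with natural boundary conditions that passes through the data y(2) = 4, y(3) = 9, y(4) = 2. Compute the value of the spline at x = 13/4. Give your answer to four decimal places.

Let M_i = s''(x_i). Step sizes h_i = 1, 1; slopes of the chords Δ_i = (y_(i+1) - y_i)/h_i = 5, -7.
  1·M_0 + 4·M_1 + 1·M_2 = 6(Δ_1 - Δ_0) = -72
Natural end conditions: M_0 = M_2 = 0.
Forward elimination and back-substitution give M_0 = 0, M_1 = -18, M_2 = 0.
On [3, 4], s(x) = 9 - 1·(x - 3) - 9·(x - 3)² + 3·(x - 3)³.
With (x - 3) = 1/4: s(13/4) = 527/64.

8.2344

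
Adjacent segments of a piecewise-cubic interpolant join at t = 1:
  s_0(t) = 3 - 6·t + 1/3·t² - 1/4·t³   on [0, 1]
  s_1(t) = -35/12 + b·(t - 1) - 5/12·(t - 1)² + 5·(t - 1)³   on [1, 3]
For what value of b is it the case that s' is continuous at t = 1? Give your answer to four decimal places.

s_0'(t) = -6 + 2/3·t - 3/4·t², so s_0'(1) = -73/12. On the right, s_1'(1) = b, so b = -73/12.

-6.0833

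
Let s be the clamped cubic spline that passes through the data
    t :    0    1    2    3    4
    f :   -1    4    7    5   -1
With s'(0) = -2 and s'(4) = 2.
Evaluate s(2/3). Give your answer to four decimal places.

1.6243

Let M_i = s''(x_i). Step sizes h_i = 1, 1, 1, 1; slopes of the chords Δ_i = (y_(i+1) - y_i)/h_i = 5, 3, -2, -6.
  1·M_0 + 4·M_1 + 1·M_2 = 6(Δ_1 - Δ_0) = -12
  1·M_1 + 4·M_2 + 1·M_3 = 6(Δ_2 - Δ_1) = -30
  1·M_2 + 4·M_3 + 1·M_4 = 6(Δ_3 - Δ_2) = -24
Clamped end conditions give two more equations: 2h_0·M_0 + h_0·M_1 = 6(Δ_0 - s'(0)) = 42 and h_3·M_3 + 2h_3·M_4 = 6(s'(4) - Δ_3) = 48.
Hence M_0 = 178/7, M_1 = -62/7, M_2 = -2, M_3 = -92/7, M_4 = 214/7.
On [0, 1], s(t) = -1 - 2·t + 89/7·t² - 40/7·t³.
With t = 2/3: s(2/3) = 307/189.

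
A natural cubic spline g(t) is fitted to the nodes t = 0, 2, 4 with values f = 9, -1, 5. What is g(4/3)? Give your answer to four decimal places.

Write M_i for g''(x_i). With h_i = 2, 2 and divided differences Δ_i = -5, 3, the continuity of g' gives the tridiagonal system
  2·M_0 + 8·M_1 + 2·M_2 = 6(Δ_1 - Δ_0) = 48
Natural end conditions: M_0 = M_2 = 0.
Solving: M_0 = 0, M_1 = 6, M_2 = 0.
On [0, 2], g(t) = 9 - 7·t + 0·t² + 1/2·t³.
With t = 4/3: g(4/3) = 23/27.

0.8519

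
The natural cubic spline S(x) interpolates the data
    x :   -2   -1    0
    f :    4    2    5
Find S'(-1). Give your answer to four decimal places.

Put M_i = S'' at the i-th knot. Here h = (1, 1) and Δ = (-2, 3), so the interior equations h_(i-1)·M_(i-1) + 2(h_(i-1)+h_i)·M_i + h_i·M_(i+1) = 6(Δ_i − Δ_(i-1)) read
  1·M_0 + 4·M_1 + 1·M_2 = 6(Δ_1 - Δ_0) = 30
Natural end conditions: M_0 = M_2 = 0.
Forward elimination and back-substitution give M_0 = 0, M_1 = 15/2, M_2 = 0.
On [-1, 0], S'(x) = b_1 + 2c_1·(x + 1) + 3d_1·(x + 1)² with b_1 = Δ_1 - h_1(2M_1 + M_2)/6 = 1/2, c_1 = M_1/2 = 15/4, d_1 = (M_2 - M_1)/(6h_1) = -5/4. So S'(-1) = 1/2.

0.5000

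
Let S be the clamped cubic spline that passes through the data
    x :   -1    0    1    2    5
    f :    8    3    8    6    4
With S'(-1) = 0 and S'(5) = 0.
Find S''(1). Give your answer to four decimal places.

Let m_i = S''(x_i). Step sizes h_i = 1, 1, 1, 3; slopes of the chords Δ_i = (y_(i+1) - y_i)/h_i = -5, 5, -2, -2/3.
  1·m_0 + 4·m_1 + 1·m_2 = 6(Δ_1 - Δ_0) = 60
  1·m_1 + 4·m_2 + 1·m_3 = 6(Δ_2 - Δ_1) = -42
  1·m_2 + 8·m_3 + 3·m_4 = 6(Δ_3 - Δ_2) = 8
Clamped end conditions give two more equations: 2h_0·m_0 + h_0·m_1 = 6(Δ_0 - S'(-1)) = -30 and h_3·m_3 + 2h_3·m_4 = 6(S'(5) - Δ_3) = 4.
Solving: m_0 = -764/27, m_1 = 718/27, m_2 = -488/27, m_3 = 100/27, m_4 = -32/27.

-18.0741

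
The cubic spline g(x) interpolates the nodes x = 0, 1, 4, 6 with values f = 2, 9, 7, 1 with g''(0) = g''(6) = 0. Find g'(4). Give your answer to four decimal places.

Write σ_i for g''(x_i). With h_i = 1, 3, 2 and divided differences Δ_i = 7, -2/3, -3, the continuity of g' gives the tridiagonal system
  1·σ_0 + 8·σ_1 + 3·σ_2 = 6(Δ_1 - Δ_0) = -46
  3·σ_1 + 10·σ_2 + 2·σ_3 = 6(Δ_2 - Δ_1) = -14
Natural end conditions: σ_0 = σ_3 = 0.
Solving: σ_0 = 0, σ_1 = -418/71, σ_2 = 26/71, σ_3 = 0.
On [4, 6], g'(x) = b_2 + 2c_2·(x - 4) + 3d_2·(x - 4)² with b_2 = Δ_2 - h_2(2σ_2 + σ_3)/6 = -691/213, c_2 = σ_2/2 = 13/71, d_2 = (σ_3 - σ_2)/(6h_2) = -13/426. So g'(4) = -691/213.

-3.2441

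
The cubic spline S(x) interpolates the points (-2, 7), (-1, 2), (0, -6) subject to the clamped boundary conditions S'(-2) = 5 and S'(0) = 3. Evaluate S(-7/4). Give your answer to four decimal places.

7.4727

Write M_i for S''(x_i). With h_i = 1, 1 and divided differences Δ_i = -5, -8, the continuity of S' gives the tridiagonal system
  1·M_0 + 4·M_1 + 1·M_2 = 6(Δ_1 - Δ_0) = -18
Clamped end conditions give two more equations: 2h_0·M_0 + h_0·M_1 = 6(Δ_0 - S'(-2)) = -60 and h_1·M_1 + 2h_1·M_2 = 6(S'(0) - Δ_1) = 66.
Hence M_0 = -53/2, M_1 = -7, M_2 = 73/2.
On [-2, -1], S(x) = 7 + 5·(x + 2) - 53/4·(x + 2)² + 13/4·(x + 2)³.
With (x + 2) = 1/4: S(-7/4) = 1913/256.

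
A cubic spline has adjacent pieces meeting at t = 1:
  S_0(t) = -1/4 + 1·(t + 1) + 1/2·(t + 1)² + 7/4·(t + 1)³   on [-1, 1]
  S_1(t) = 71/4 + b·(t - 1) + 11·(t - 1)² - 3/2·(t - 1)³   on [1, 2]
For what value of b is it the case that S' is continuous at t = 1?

S_0'(t) = 1 + 1·(t + 1) + 21/4·(t + 1)², so S_0'(1) = 24. On the right, S_1'(1) = b, so b = 24.

24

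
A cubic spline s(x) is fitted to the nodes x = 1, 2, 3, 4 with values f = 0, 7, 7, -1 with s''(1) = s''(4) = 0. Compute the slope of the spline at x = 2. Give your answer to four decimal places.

4.3333

Write M_i for s''(x_i). With h_i = 1, 1, 1 and divided differences Δ_i = 7, 0, -8, the continuity of s' gives the tridiagonal system
  1·M_0 + 4·M_1 + 1·M_2 = 6(Δ_1 - Δ_0) = -42
  1·M_1 + 4·M_2 + 1·M_3 = 6(Δ_2 - Δ_1) = -48
Natural end conditions: M_0 = M_3 = 0.
Forward elimination and back-substitution give M_0 = 0, M_1 = -8, M_2 = -10, M_3 = 0.
On [2, 3], s'(x) = b_1 + 2c_1·(x - 2) + 3d_1·(x - 2)² with b_1 = Δ_1 - h_1(2M_1 + M_2)/6 = 13/3, c_1 = M_1/2 = -4, d_1 = (M_2 - M_1)/(6h_1) = -1/3. So s'(2) = 13/3.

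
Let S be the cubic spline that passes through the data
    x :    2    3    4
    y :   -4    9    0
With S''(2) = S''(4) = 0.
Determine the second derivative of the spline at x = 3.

-33

Let m_i = S''(x_i). Step sizes h_i = 1, 1; slopes of the chords Δ_i = (y_(i+1) - y_i)/h_i = 13, -9.
  1·m_0 + 4·m_1 + 1·m_2 = 6(Δ_1 - Δ_0) = -132
Natural end conditions: m_0 = m_2 = 0.
Hence m_0 = 0, m_1 = -33, m_2 = 0.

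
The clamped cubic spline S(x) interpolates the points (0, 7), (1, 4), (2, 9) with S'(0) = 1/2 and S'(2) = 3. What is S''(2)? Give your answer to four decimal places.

Let m_i = S''(x_i). Step sizes h_i = 1, 1; slopes of the chords Δ_i = (y_(i+1) - y_i)/h_i = -3, 5.
  1·m_0 + 4·m_1 + 1·m_2 = 6(Δ_1 - Δ_0) = 48
Clamped end conditions give two more equations: 2h_0·m_0 + h_0·m_1 = 6(Δ_0 - S'(0)) = -21 and h_1·m_1 + 2h_1·m_2 = 6(S'(2) - Δ_1) = -12.
Hence m_0 = -85/4, m_1 = 43/2, m_2 = -67/4.

-16.7500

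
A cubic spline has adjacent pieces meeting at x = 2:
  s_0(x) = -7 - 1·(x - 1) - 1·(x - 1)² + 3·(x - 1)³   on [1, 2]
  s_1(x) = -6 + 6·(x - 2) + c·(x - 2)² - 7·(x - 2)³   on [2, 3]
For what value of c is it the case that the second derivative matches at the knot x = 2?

8

s_0''(x) = -2 + 18·(x - 1), so s_0''(2) = 16. On the right, s_1''(2) = 2c, so c = 8.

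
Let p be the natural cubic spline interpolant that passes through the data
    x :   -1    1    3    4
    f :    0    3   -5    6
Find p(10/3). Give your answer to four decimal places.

-2.4360

Let M_i = p''(x_i). Step sizes h_i = 2, 2, 1; slopes of the chords Δ_i = (y_(i+1) - y_i)/h_i = 3/2, -4, 11.
  2·M_0 + 8·M_1 + 2·M_2 = 6(Δ_1 - Δ_0) = -33
  2·M_1 + 6·M_2 + 1·M_3 = 6(Δ_2 - Δ_1) = 90
Natural end conditions: M_0 = M_3 = 0.
Hence M_0 = 0, M_1 = -189/22, M_2 = 393/22, M_3 = 0.
On [3, 4], p(x) = -5 + 111/22·(x - 3) + 393/44·(x - 3)² - 131/44·(x - 3)³.
With (x - 3) = 1/3: p(10/3) = -1447/594.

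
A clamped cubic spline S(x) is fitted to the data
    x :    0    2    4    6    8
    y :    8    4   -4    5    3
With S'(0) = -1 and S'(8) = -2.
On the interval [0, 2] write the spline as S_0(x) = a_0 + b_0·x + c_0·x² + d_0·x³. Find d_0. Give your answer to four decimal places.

With M_i denoting the second derivative at x_i, h_i = 2, 2, 2, 2, and Δ_i = (y_(i+1) − y_i)/h_i = -2, -4, 9/2, -1:
  2·M_0 + 8·M_1 + 2·M_2 = 6(Δ_1 - Δ_0) = -12
  2·M_1 + 8·M_2 + 2·M_3 = 6(Δ_2 - Δ_1) = 51
  2·M_2 + 8·M_3 + 2·M_4 = 6(Δ_3 - Δ_2) = -33
Clamped end conditions give two more equations: 2h_0·M_0 + h_0·M_1 = 6(Δ_0 - S'(0)) = -6 and h_3·M_3 + 2h_3·M_4 = 6(S'(8) - Δ_3) = -6.
Forward elimination and back-substitution give M_0 = 7/16, M_1 = -31/8, M_2 = 145/16, M_3 = -55/8, M_4 = 31/16.
On [0, 2], with S_0(x) = a_0 + b_0·x + c_0·x² + d_0·x³: c_0 = M_0/2 = 7/32, d_0 = (M_1 - M_0)/(6h_0) = -23/64, b_0 = Δ_0 - h_0(2M_0 + M_1)/6 = -1.

-0.3594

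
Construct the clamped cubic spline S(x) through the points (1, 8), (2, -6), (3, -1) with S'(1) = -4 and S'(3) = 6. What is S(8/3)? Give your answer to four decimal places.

-3.7222

Put m_i = S'' at the i-th knot. Here h = (1, 1) and Δ = (-14, 5), so the interior equations h_(i-1)·m_(i-1) + 2(h_(i-1)+h_i)·m_i + h_i·m_(i+1) = 6(Δ_i − Δ_(i-1)) read
  1·m_0 + 4·m_1 + 1·m_2 = 6(Δ_1 - Δ_0) = 114
Clamped end conditions give two more equations: 2h_0·m_0 + h_0·m_1 = 6(Δ_0 - S'(1)) = -60 and h_1·m_1 + 2h_1·m_2 = 6(S'(3) - Δ_1) = 6.
Solving: m_0 = -107/2, m_1 = 47, m_2 = -41/2.
On [2, 3], S(x) = -6 - 29/4·(x - 2) + 47/2·(x - 2)² - 45/4·(x - 2)³.
With (x - 2) = 2/3: S(8/3) = -67/18.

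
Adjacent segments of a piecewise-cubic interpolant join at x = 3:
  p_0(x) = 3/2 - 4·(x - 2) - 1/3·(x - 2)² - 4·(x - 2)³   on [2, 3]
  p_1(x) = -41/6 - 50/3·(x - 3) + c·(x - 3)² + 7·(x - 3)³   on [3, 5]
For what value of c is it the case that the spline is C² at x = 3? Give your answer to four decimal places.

-12.3333

p_0''(x) = -2/3 - 24·(x - 2), so p_0''(3) = -74/3. On the right, p_1''(3) = 2c, so c = -37/3.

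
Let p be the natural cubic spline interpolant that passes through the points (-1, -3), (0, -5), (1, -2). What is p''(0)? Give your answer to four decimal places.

Let M_i = p''(x_i). Step sizes h_i = 1, 1; slopes of the chords Δ_i = (y_(i+1) - y_i)/h_i = -2, 3.
  1·M_0 + 4·M_1 + 1·M_2 = 6(Δ_1 - Δ_0) = 30
Natural end conditions: M_0 = M_2 = 0.
Solving the tridiagonal system: M_0 = 0, M_1 = 15/2, M_2 = 0.

7.5000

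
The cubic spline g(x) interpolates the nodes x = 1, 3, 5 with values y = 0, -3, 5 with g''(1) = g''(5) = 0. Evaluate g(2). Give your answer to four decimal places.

-2.5313

Let M_i = g''(x_i). Step sizes h_i = 2, 2; slopes of the chords Δ_i = (y_(i+1) - y_i)/h_i = -3/2, 4.
  2·M_0 + 8·M_1 + 2·M_2 = 6(Δ_1 - Δ_0) = 33
Natural end conditions: M_0 = M_2 = 0.
Hence M_0 = 0, M_1 = 33/8, M_2 = 0.
On [1, 3], g(x) = 0 - 23/8·(x - 1) + 0·(x - 1)² + 11/32·(x - 1)³.
With (x - 1) = 1: g(2) = -81/32.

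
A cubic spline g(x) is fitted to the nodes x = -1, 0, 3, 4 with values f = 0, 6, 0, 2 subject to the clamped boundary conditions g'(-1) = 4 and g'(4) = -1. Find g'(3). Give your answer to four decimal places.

Write m_i for g''(x_i). With h_i = 1, 3, 1 and divided differences Δ_i = 6, -2, 2, the continuity of g' gives the tridiagonal system
  1·m_0 + 8·m_1 + 3·m_2 = 6(Δ_1 - Δ_0) = -48
  3·m_1 + 8·m_2 + 1·m_3 = 6(Δ_2 - Δ_1) = 24
Clamped end conditions give two more equations: 2h_0·m_0 + h_0·m_1 = 6(Δ_0 - g'(-1)) = 12 and h_2·m_2 + 2h_2·m_3 = 6(g'(4) - Δ_2) = -18.
Forward elimination and back-substitution give m_0 = 34/3, m_1 = -32/3, m_2 = 26/3, m_3 = -40/3.
On [3, 4], g'(x) = b_2 + 2c_2·(x - 3) + 3d_2·(x - 3)² with b_2 = Δ_2 - h_2(2m_2 + m_3)/6 = 4/3, c_2 = m_2/2 = 13/3, d_2 = (m_3 - m_2)/(6h_2) = -11/3. So g'(3) = 4/3.

1.3333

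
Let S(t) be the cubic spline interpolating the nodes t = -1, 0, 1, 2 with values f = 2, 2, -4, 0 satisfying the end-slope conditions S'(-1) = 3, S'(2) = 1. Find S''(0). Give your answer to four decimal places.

-14.5333

Let σ_i = S''(x_i). Step sizes h_i = 1, 1, 1; slopes of the chords Δ_i = (y_(i+1) - y_i)/h_i = 0, -6, 4.
  1·σ_0 + 4·σ_1 + 1·σ_2 = 6(Δ_1 - Δ_0) = -36
  1·σ_1 + 4·σ_2 + 1·σ_3 = 6(Δ_2 - Δ_1) = 60
Clamped end conditions give two more equations: 2h_0·σ_0 + h_0·σ_1 = 6(Δ_0 - S'(-1)) = -18 and h_2·σ_2 + 2h_2·σ_3 = 6(S'(2) - Δ_2) = -18.
Solving the tridiagonal system: σ_0 = -26/15, σ_1 = -218/15, σ_2 = 358/15, σ_3 = -314/15.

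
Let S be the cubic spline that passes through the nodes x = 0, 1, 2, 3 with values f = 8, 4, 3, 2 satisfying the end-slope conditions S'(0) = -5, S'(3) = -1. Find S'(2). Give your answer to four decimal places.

Let M_i = S''(x_i). Step sizes h_i = 1, 1, 1; slopes of the chords Δ_i = (y_(i+1) - y_i)/h_i = -4, -1, -1.
  1·M_0 + 4·M_1 + 1·M_2 = 6(Δ_1 - Δ_0) = 18
  1·M_1 + 4·M_2 + 1·M_3 = 6(Δ_2 - Δ_1) = 0
Clamped end conditions give two more equations: 2h_0·M_0 + h_0·M_1 = 6(Δ_0 - S'(0)) = 6 and h_2·M_2 + 2h_2·M_3 = 6(S'(3) - Δ_2) = 0.
Solving: M_0 = 2/3, M_1 = 14/3, M_2 = -4/3, M_3 = 2/3.
On [2, 3], S'(x) = b_2 + 2c_2·(x - 2) + 3d_2·(x - 2)² with b_2 = Δ_2 - h_2(2M_2 + M_3)/6 = -2/3, c_2 = M_2/2 = -2/3, d_2 = (M_3 - M_2)/(6h_2) = 1/3. So S'(2) = -2/3.

-0.6667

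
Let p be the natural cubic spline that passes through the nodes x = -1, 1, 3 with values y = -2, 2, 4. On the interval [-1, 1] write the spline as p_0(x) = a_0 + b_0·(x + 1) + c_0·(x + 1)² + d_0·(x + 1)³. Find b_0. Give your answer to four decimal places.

With M_i denoting the second derivative at x_i, h_i = 2, 2, and Δ_i = (y_(i+1) − y_i)/h_i = 2, 1:
  2·M_0 + 8·M_1 + 2·M_2 = 6(Δ_1 - Δ_0) = -6
Natural end conditions: M_0 = M_2 = 0.
Solving: M_0 = 0, M_1 = -3/4, M_2 = 0.
On [-1, 1], with p_0(x) = a_0 + b_0·(x + 1) + c_0·(x + 1)² + d_0·(x + 1)³: c_0 = M_0/2 = 0, d_0 = (M_1 - M_0)/(6h_0) = -1/16, b_0 = Δ_0 - h_0(2M_0 + M_1)/6 = 9/4.

2.2500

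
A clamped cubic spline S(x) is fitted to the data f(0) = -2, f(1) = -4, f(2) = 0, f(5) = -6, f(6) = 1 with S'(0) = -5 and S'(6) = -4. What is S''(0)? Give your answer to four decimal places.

3.4211

With m_i denoting the second derivative at x_i, h_i = 1, 1, 3, 1, and Δ_i = (y_(i+1) − y_i)/h_i = -2, 4, -2, 7:
  1·m_0 + 4·m_1 + 1·m_2 = 6(Δ_1 - Δ_0) = 36
  1·m_1 + 8·m_2 + 3·m_3 = 6(Δ_2 - Δ_1) = -36
  3·m_2 + 8·m_3 + 1·m_4 = 6(Δ_3 - Δ_2) = 54
Clamped end conditions give two more equations: 2h_0·m_0 + h_0·m_1 = 6(Δ_0 - S'(0)) = 18 and h_3·m_3 + 2h_3·m_4 = 6(S'(6) - Δ_3) = -66.
Solving: m_0 = 65/19, m_1 = 212/19, m_2 = -229/19, m_3 = 312/19, m_4 = -783/19.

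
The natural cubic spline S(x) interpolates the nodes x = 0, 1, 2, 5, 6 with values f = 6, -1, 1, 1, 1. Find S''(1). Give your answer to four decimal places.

14.4623

Let m_i = S''(x_i). Step sizes h_i = 1, 1, 3, 1; slopes of the chords Δ_i = (y_(i+1) - y_i)/h_i = -7, 2, 0, 0.
  1·m_0 + 4·m_1 + 1·m_2 = 6(Δ_1 - Δ_0) = 54
  1·m_1 + 8·m_2 + 3·m_3 = 6(Δ_2 - Δ_1) = -12
  3·m_2 + 8·m_3 + 1·m_4 = 6(Δ_3 - Δ_2) = 0
Natural end conditions: m_0 = m_4 = 0.
Solving the tridiagonal system: m_0 = 0, m_1 = 1533/106, m_2 = -204/53, m_3 = 153/106, m_4 = 0.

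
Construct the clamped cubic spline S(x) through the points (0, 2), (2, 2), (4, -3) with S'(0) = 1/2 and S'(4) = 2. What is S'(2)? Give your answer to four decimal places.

-2.5000

Let M_i = S''(x_i). Step sizes h_i = 2, 2; slopes of the chords Δ_i = (y_(i+1) - y_i)/h_i = 0, -5/2.
  2·M_0 + 8·M_1 + 2·M_2 = 6(Δ_1 - Δ_0) = -15
Clamped end conditions give two more equations: 2h_0·M_0 + h_0·M_1 = 6(Δ_0 - S'(0)) = -3 and h_1·M_1 + 2h_1·M_2 = 6(S'(4) - Δ_1) = 27.
Forward elimination and back-substitution give M_0 = 3/2, M_1 = -9/2, M_2 = 9.
On [2, 4], S'(x) = b_1 + 2c_1·(x - 2) + 3d_1·(x - 2)² with b_1 = Δ_1 - h_1(2M_1 + M_2)/6 = -5/2, c_1 = M_1/2 = -9/4, d_1 = (M_2 - M_1)/(6h_1) = 9/8. So S'(2) = -5/2.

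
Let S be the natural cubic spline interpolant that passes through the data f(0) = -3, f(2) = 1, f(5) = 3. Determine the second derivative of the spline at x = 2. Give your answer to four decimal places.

-0.8000

Let M_i = S''(x_i). Step sizes h_i = 2, 3; slopes of the chords Δ_i = (y_(i+1) - y_i)/h_i = 2, 2/3.
  2·M_0 + 10·M_1 + 3·M_2 = 6(Δ_1 - Δ_0) = -8
Natural end conditions: M_0 = M_2 = 0.
Solving: M_0 = 0, M_1 = -4/5, M_2 = 0.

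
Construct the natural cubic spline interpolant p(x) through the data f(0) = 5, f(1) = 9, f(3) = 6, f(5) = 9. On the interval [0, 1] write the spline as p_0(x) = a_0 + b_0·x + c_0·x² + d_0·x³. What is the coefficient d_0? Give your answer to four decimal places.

-1.1364

Write M_i for p''(x_i). With h_i = 1, 2, 2 and divided differences Δ_i = 4, -3/2, 3/2, the continuity of p' gives the tridiagonal system
  1·M_0 + 6·M_1 + 2·M_2 = 6(Δ_1 - Δ_0) = -33
  2·M_1 + 8·M_2 + 2·M_3 = 6(Δ_2 - Δ_1) = 18
Natural end conditions: M_0 = M_3 = 0.
Hence M_0 = 0, M_1 = -75/11, M_2 = 87/22, M_3 = 0.
On [0, 1], with p_0(x) = a_0 + b_0·x + c_0·x² + d_0·x³: c_0 = M_0/2 = 0, d_0 = (M_1 - M_0)/(6h_0) = -25/22, b_0 = Δ_0 - h_0(2M_0 + M_1)/6 = 113/22.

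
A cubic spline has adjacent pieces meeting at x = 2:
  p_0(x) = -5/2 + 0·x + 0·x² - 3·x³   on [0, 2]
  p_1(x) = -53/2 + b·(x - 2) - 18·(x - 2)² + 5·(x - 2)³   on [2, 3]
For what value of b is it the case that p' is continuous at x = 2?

p_0'(x) = 0 + 0·x - 9·x², so p_0'(2) = -36. On the right, p_1'(2) = b, so b = -36.

-36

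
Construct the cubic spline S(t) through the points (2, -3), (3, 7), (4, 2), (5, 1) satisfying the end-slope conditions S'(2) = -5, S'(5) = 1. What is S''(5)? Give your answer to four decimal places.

Let m_i = S''(x_i). Step sizes h_i = 1, 1, 1; slopes of the chords Δ_i = (y_(i+1) - y_i)/h_i = 10, -5, -1.
  1·m_0 + 4·m_1 + 1·m_2 = 6(Δ_1 - Δ_0) = -90
  1·m_1 + 4·m_2 + 1·m_3 = 6(Δ_2 - Δ_1) = 24
Clamped end conditions give two more equations: 2h_0·m_0 + h_0·m_1 = 6(Δ_0 - S'(2)) = 90 and h_2·m_2 + 2h_2·m_3 = 6(S'(5) - Δ_2) = 12.
Solving the tridiagonal system: m_0 = 334/5, m_1 = -218/5, m_2 = 88/5, m_3 = -14/5.

-2.8000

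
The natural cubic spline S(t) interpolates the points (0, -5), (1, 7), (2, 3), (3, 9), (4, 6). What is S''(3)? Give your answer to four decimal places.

With σ_i denoting the second derivative at x_i, h_i = 1, 1, 1, 1, and Δ_i = (y_(i+1) − y_i)/h_i = 12, -4, 6, -3:
  1·σ_0 + 4·σ_1 + 1·σ_2 = 6(Δ_1 - Δ_0) = -96
  1·σ_1 + 4·σ_2 + 1·σ_3 = 6(Δ_2 - Δ_1) = 60
  1·σ_2 + 4·σ_3 + 1·σ_4 = 6(Δ_3 - Δ_2) = -54
Natural end conditions: σ_0 = σ_4 = 0.
Hence σ_0 = 0, σ_1 = -867/28, σ_2 = 195/7, σ_3 = -573/28, σ_4 = 0.

-20.4643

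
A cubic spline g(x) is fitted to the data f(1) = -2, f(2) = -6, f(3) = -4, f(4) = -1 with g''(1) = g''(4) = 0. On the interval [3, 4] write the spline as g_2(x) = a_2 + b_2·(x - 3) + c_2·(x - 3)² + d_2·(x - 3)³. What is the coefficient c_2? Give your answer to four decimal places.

-0.4000

Let m_i = g''(x_i). Step sizes h_i = 1, 1, 1; slopes of the chords Δ_i = (y_(i+1) - y_i)/h_i = -4, 2, 3.
  1·m_0 + 4·m_1 + 1·m_2 = 6(Δ_1 - Δ_0) = 36
  1·m_1 + 4·m_2 + 1·m_3 = 6(Δ_2 - Δ_1) = 6
Natural end conditions: m_0 = m_3 = 0.
Forward elimination and back-substitution give m_0 = 0, m_1 = 46/5, m_2 = -4/5, m_3 = 0.
On [3, 4], with g_2(x) = a_2 + b_2·(x - 3) + c_2·(x - 3)² + d_2·(x - 3)³: c_2 = m_2/2 = -2/5, d_2 = (m_3 - m_2)/(6h_2) = 2/15, b_2 = Δ_2 - h_2(2m_2 + m_3)/6 = 49/15.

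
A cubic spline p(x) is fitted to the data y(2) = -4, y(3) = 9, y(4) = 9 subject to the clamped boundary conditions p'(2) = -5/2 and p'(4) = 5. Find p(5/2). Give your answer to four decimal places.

Let M_i = p''(x_i). Step sizes h_i = 1, 1; slopes of the chords Δ_i = (y_(i+1) - y_i)/h_i = 13, 0.
  1·M_0 + 4·M_1 + 1·M_2 = 6(Δ_1 - Δ_0) = -78
Clamped end conditions give two more equations: 2h_0·M_0 + h_0·M_1 = 6(Δ_0 - p'(2)) = 93 and h_1·M_1 + 2h_1·M_2 = 6(p'(4) - Δ_1) = 30.
Hence M_0 = 279/4, M_1 = -93/2, M_2 = 153/4.
On [2, 3], p(x) = -4 - 5/2·(x - 2) + 279/8·(x - 2)² - 155/8·(x - 2)³.
With (x - 2) = 1/2: p(5/2) = 67/64.

1.0469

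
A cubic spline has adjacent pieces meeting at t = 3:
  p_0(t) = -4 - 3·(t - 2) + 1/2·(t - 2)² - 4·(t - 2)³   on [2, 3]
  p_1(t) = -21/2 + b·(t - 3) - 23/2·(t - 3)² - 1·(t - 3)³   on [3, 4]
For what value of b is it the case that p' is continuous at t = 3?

p_0'(t) = -3 + 1·(t - 2) - 12·(t - 2)², so p_0'(3) = -14. On the right, p_1'(3) = b, so b = -14.

-14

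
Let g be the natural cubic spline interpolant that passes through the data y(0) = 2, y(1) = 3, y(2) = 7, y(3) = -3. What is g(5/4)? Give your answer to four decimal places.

4.3531

Put M_i = g'' at the i-th knot. Here h = (1, 1, 1) and Δ = (1, 4, -10), so the interior equations h_(i-1)·M_(i-1) + 2(h_(i-1)+h_i)·M_i + h_i·M_(i+1) = 6(Δ_i − Δ_(i-1)) read
  1·M_0 + 4·M_1 + 1·M_2 = 6(Δ_1 - Δ_0) = 18
  1·M_1 + 4·M_2 + 1·M_3 = 6(Δ_2 - Δ_1) = -84
Natural end conditions: M_0 = M_3 = 0.
Forward elimination and back-substitution give M_0 = 0, M_1 = 52/5, M_2 = -118/5, M_3 = 0.
On [1, 2], g(t) = 3 + 67/15·(t - 1) + 26/5·(t - 1)² - 17/3·(t - 1)³.
With (t - 1) = 1/4: g(5/4) = 1393/320.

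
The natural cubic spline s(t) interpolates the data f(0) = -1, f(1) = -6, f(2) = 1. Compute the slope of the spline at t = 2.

10

Put m_i = s'' at the i-th knot. Here h = (1, 1) and Δ = (-5, 7), so the interior equations h_(i-1)·m_(i-1) + 2(h_(i-1)+h_i)·m_i + h_i·m_(i+1) = 6(Δ_i − Δ_(i-1)) read
  1·m_0 + 4·m_1 + 1·m_2 = 6(Δ_1 - Δ_0) = 72
Natural end conditions: m_0 = m_2 = 0.
Solving: m_0 = 0, m_1 = 18, m_2 = 0.
On [1, 2], s'(t) = b_1 + 2c_1·(t - 1) + 3d_1·(t - 1)² with b_1 = Δ_1 - h_1(2m_1 + m_2)/6 = 1, c_1 = m_1/2 = 9, d_1 = (m_2 - m_1)/(6h_1) = -3. So s'(2) = 10.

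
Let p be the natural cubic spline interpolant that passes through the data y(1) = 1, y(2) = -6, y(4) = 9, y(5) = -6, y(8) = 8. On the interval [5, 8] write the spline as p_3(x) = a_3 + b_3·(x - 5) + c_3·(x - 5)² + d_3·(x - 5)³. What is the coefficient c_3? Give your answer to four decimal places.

9.5200

Let M_i = p''(x_i). Step sizes h_i = 1, 2, 1, 3; slopes of the chords Δ_i = (y_(i+1) - y_i)/h_i = -7, 15/2, -15, 14/3.
  1·M_0 + 6·M_1 + 2·M_2 = 6(Δ_1 - Δ_0) = 87
  2·M_1 + 6·M_2 + 1·M_3 = 6(Δ_2 - Δ_1) = -135
  1·M_2 + 8·M_3 + 3·M_4 = 6(Δ_3 - Δ_2) = 118
Natural end conditions: M_0 = M_4 = 0.
Forward elimination and back-substitution give M_0 = 0, M_1 = 1297/50, M_2 = -858/25, M_3 = 476/25, M_4 = 0.
On [5, 8], with p_3(x) = a_3 + b_3·(x - 5) + c_3·(x - 5)² + d_3·(x - 5)³: c_3 = M_3/2 = 238/25, d_3 = (M_4 - M_3)/(6h_3) = -238/225, b_3 = Δ_3 - h_3(2M_3 + M_4)/6 = -1078/75.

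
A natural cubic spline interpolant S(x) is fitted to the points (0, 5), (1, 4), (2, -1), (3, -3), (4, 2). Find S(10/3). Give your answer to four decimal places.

-1.9220

Let m_i = S''(x_i). Step sizes h_i = 1, 1, 1, 1; slopes of the chords Δ_i = (y_(i+1) - y_i)/h_i = -1, -5, -2, 5.
  1·m_0 + 4·m_1 + 1·m_2 = 6(Δ_1 - Δ_0) = -24
  1·m_1 + 4·m_2 + 1·m_3 = 6(Δ_2 - Δ_1) = 18
  1·m_2 + 4·m_3 + 1·m_4 = 6(Δ_3 - Δ_2) = 42
Natural end conditions: m_0 = m_4 = 0.
Solving: m_0 = 0, m_1 = -195/28, m_2 = 27/7, m_3 = 267/28, m_4 = 0.
On [3, 4], S(x) = -3 + 51/28·(x - 3) + 267/56·(x - 3)² - 89/56·(x - 3)³.
With (x - 3) = 1/3: S(10/3) = -1453/756.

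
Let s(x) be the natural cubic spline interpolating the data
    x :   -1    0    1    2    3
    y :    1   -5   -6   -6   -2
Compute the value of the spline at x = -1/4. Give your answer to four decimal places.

-3.9395

With m_i denoting the second derivative at x_i, h_i = 1, 1, 1, 1, and Δ_i = (y_(i+1) − y_i)/h_i = -6, -1, 0, 4:
  1·m_0 + 4·m_1 + 1·m_2 = 6(Δ_1 - Δ_0) = 30
  1·m_1 + 4·m_2 + 1·m_3 = 6(Δ_2 - Δ_1) = 6
  1·m_2 + 4·m_3 + 1·m_4 = 6(Δ_3 - Δ_2) = 24
Natural end conditions: m_0 = m_4 = 0.
Solving the tridiagonal system: m_0 = 0, m_1 = 225/28, m_2 = -15/7, m_3 = 183/28, m_4 = 0.
On [-1, 0], s(x) = 1 - 411/56·(x + 1) + 0·(x + 1)² + 75/56·(x + 1)³.
With (x + 1) = 3/4: s(-1/4) = -2017/512.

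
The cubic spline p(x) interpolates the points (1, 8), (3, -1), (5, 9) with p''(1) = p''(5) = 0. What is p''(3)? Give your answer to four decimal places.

7.1250

Put M_i = p'' at the i-th knot. Here h = (2, 2) and Δ = (-9/2, 5), so the interior equations h_(i-1)·M_(i-1) + 2(h_(i-1)+h_i)·M_i + h_i·M_(i+1) = 6(Δ_i − Δ_(i-1)) read
  2·M_0 + 8·M_1 + 2·M_2 = 6(Δ_1 - Δ_0) = 57
Natural end conditions: M_0 = M_2 = 0.
Hence M_0 = 0, M_1 = 57/8, M_2 = 0.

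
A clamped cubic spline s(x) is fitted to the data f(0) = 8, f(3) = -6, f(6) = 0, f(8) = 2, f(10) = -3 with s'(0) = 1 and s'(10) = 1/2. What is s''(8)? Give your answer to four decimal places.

Let m_i = s''(x_i). Step sizes h_i = 3, 3, 2, 2; slopes of the chords Δ_i = (y_(i+1) - y_i)/h_i = -14/3, 2, 1, -5/2.
  3·m_0 + 12·m_1 + 3·m_2 = 6(Δ_1 - Δ_0) = 40
  3·m_1 + 10·m_2 + 2·m_3 = 6(Δ_2 - Δ_1) = -6
  2·m_2 + 8·m_3 + 2·m_4 = 6(Δ_3 - Δ_2) = -21
Clamped end conditions give two more equations: 2h_0·m_0 + h_0·m_1 = 6(Δ_0 - s'(0)) = -34 and h_3·m_3 + 2h_3·m_4 = 6(s'(10) - Δ_3) = 18.
Solving: m_0 = -904/105, m_1 = 206/35, m_2 = -8/5, m_3 = -134/35, m_4 = 449/70.

-3.8286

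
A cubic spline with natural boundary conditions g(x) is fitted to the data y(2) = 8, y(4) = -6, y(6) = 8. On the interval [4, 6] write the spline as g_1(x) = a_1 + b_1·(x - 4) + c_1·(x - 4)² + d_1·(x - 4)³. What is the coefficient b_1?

Put M_i = g'' at the i-th knot. Here h = (2, 2) and Δ = (-7, 7), so the interior equations h_(i-1)·M_(i-1) + 2(h_(i-1)+h_i)·M_i + h_i·M_(i+1) = 6(Δ_i − Δ_(i-1)) read
  2·M_0 + 8·M_1 + 2·M_2 = 6(Δ_1 - Δ_0) = 84
Natural end conditions: M_0 = M_2 = 0.
Hence M_0 = 0, M_1 = 21/2, M_2 = 0.
On [4, 6], with g_1(x) = a_1 + b_1·(x - 4) + c_1·(x - 4)² + d_1·(x - 4)³: c_1 = M_1/2 = 21/4, d_1 = (M_2 - M_1)/(6h_1) = -7/8, b_1 = Δ_1 - h_1(2M_1 + M_2)/6 = 0.

0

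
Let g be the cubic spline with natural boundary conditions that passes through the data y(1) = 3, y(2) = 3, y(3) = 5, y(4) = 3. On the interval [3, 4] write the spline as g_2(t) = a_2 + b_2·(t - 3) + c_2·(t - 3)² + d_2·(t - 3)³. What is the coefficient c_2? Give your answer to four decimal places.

-3.6000

With M_i denoting the second derivative at x_i, h_i = 1, 1, 1, and Δ_i = (y_(i+1) − y_i)/h_i = 0, 2, -2:
  1·M_0 + 4·M_1 + 1·M_2 = 6(Δ_1 - Δ_0) = 12
  1·M_1 + 4·M_2 + 1·M_3 = 6(Δ_2 - Δ_1) = -24
Natural end conditions: M_0 = M_3 = 0.
Hence M_0 = 0, M_1 = 24/5, M_2 = -36/5, M_3 = 0.
On [3, 4], with g_2(t) = a_2 + b_2·(t - 3) + c_2·(t - 3)² + d_2·(t - 3)³: c_2 = M_2/2 = -18/5, d_2 = (M_3 - M_2)/(6h_2) = 6/5, b_2 = Δ_2 - h_2(2M_2 + M_3)/6 = 2/5.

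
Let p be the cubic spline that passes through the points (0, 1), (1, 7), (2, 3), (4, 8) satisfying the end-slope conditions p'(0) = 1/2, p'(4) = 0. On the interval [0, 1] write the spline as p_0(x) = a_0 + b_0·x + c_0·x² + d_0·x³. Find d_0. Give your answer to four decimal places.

-9.2500

With M_i denoting the second derivative at x_i, h_i = 1, 1, 2, and Δ_i = (y_(i+1) − y_i)/h_i = 6, -4, 5/2:
  1·M_0 + 4·M_1 + 1·M_2 = 6(Δ_1 - Δ_0) = -60
  1·M_1 + 6·M_2 + 2·M_3 = 6(Δ_2 - Δ_1) = 39
Clamped end conditions give two more equations: 2h_0·M_0 + h_0·M_1 = 6(Δ_0 - p'(0)) = 33 and h_2·M_2 + 2h_2·M_3 = 6(p'(4) - Δ_2) = -15.
Solving the tridiagonal system: M_0 = 59/2, M_1 = -26, M_2 = 29/2, M_3 = -11.
On [0, 1], with p_0(x) = a_0 + b_0·x + c_0·x² + d_0·x³: c_0 = M_0/2 = 59/4, d_0 = (M_1 - M_0)/(6h_0) = -37/4, b_0 = Δ_0 - h_0(2M_0 + M_1)/6 = 1/2.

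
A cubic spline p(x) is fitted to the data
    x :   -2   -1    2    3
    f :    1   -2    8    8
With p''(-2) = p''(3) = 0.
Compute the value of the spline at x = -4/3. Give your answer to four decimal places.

-1.4085

Let M_i = p''(x_i). Step sizes h_i = 1, 3, 1; slopes of the chords Δ_i = (y_(i+1) - y_i)/h_i = -3, 10/3, 0.
  1·M_0 + 8·M_1 + 3·M_2 = 6(Δ_1 - Δ_0) = 38
  3·M_1 + 8·M_2 + 1·M_3 = 6(Δ_2 - Δ_1) = -20
Natural end conditions: M_0 = M_3 = 0.
Solving: M_0 = 0, M_1 = 364/55, M_2 = -274/55, M_3 = 0.
On [-2, -1], p(x) = 1 - 677/165·(x + 2) + 0·(x + 2)² + 182/165·(x + 2)³.
With (x + 2) = 2/3: p(-4/3) = -1255/891.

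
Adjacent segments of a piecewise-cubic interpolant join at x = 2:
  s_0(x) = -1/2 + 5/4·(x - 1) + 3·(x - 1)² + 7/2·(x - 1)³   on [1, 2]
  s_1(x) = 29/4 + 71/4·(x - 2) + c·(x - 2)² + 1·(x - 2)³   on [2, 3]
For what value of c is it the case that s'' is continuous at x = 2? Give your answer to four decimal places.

s_0''(x) = 6 + 21·(x - 1), so s_0''(2) = 27. On the right, s_1''(2) = 2c, so c = 27/2.

13.5000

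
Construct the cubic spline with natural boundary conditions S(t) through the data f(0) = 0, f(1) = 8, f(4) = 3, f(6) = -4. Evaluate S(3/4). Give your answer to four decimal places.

6.4213

Put M_i = S'' at the i-th knot. Here h = (1, 3, 2) and Δ = (8, -5/3, -7/2), so the interior equations h_(i-1)·M_(i-1) + 2(h_(i-1)+h_i)·M_i + h_i·M_(i+1) = 6(Δ_i − Δ_(i-1)) read
  1·M_0 + 8·M_1 + 3·M_2 = 6(Δ_1 - Δ_0) = -58
  3·M_1 + 10·M_2 + 2·M_3 = 6(Δ_2 - Δ_1) = -11
Natural end conditions: M_0 = M_3 = 0.
Solving the tridiagonal system: M_0 = 0, M_1 = -547/71, M_2 = 86/71, M_3 = 0.
On [0, 1], S(t) = 0 + 3955/426·t + 0·t² - 547/426·t³.
With t = 3/4: S(3/4) = 58357/9088.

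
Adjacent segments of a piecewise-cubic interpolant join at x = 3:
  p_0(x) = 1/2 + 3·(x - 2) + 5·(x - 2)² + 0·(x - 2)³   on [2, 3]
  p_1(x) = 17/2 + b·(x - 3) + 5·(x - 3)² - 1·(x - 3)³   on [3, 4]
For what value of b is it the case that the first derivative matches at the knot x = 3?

p_0'(x) = 3 + 10·(x - 2) + 0·(x - 2)², so p_0'(3) = 13. On the right, p_1'(3) = b, so b = 13.

13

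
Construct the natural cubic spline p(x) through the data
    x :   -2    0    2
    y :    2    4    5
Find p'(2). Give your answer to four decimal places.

Write M_i for p''(x_i). With h_i = 2, 2 and divided differences Δ_i = 1, 1/2, the continuity of p' gives the tridiagonal system
  2·M_0 + 8·M_1 + 2·M_2 = 6(Δ_1 - Δ_0) = -3
Natural end conditions: M_0 = M_2 = 0.
Solving: M_0 = 0, M_1 = -3/8, M_2 = 0.
On [0, 2], p'(x) = b_1 + 2c_1·x + 3d_1·x² with b_1 = Δ_1 - h_1(2M_1 + M_2)/6 = 3/4, c_1 = M_1/2 = -3/16, d_1 = (M_2 - M_1)/(6h_1) = 1/32. So p'(2) = 3/8.

0.3750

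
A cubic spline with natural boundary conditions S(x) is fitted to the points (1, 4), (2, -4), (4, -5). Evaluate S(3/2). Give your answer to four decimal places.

Let σ_i = S''(x_i). Step sizes h_i = 1, 2; slopes of the chords Δ_i = (y_(i+1) - y_i)/h_i = -8, -1/2.
  1·σ_0 + 6·σ_1 + 2·σ_2 = 6(Δ_1 - Δ_0) = 45
Natural end conditions: σ_0 = σ_2 = 0.
Solving the tridiagonal system: σ_0 = 0, σ_1 = 15/2, σ_2 = 0.
On [1, 2], S(x) = 4 - 37/4·(x - 1) + 0·(x - 1)² + 5/4·(x - 1)³.
With (x - 1) = 1/2: S(3/2) = -15/32.

-0.4688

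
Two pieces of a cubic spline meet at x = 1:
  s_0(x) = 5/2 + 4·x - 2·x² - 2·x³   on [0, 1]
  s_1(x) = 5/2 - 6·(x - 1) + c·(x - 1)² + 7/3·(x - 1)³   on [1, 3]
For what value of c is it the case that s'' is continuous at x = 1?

-8

s_0''(x) = -4 - 12·x, so s_0''(1) = -16. On the right, s_1''(1) = 2c, so c = -8.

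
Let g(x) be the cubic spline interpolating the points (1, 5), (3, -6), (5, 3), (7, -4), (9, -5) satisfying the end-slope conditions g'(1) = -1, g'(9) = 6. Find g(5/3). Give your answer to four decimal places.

2.0106

With m_i denoting the second derivative at x_i, h_i = 2, 2, 2, 2, and Δ_i = (y_(i+1) − y_i)/h_i = -11/2, 9/2, -7/2, -1/2:
  2·m_0 + 8·m_1 + 2·m_2 = 6(Δ_1 - Δ_0) = 60
  2·m_1 + 8·m_2 + 2·m_3 = 6(Δ_2 - Δ_1) = -48
  2·m_2 + 8·m_3 + 2·m_4 = 6(Δ_3 - Δ_2) = 18
Clamped end conditions give two more equations: 2h_0·m_0 + h_0·m_1 = 6(Δ_0 - g'(1)) = -27 and h_3·m_3 + 2h_3·m_4 = 6(g'(9) - Δ_3) = 39.
Solving the tridiagonal system: m_0 = -94/7, m_1 = 187/14, m_2 = -10, m_3 = 37/14, m_4 = 59/7.
On [1, 3], g(x) = 5 - 1·(x - 1) - 47/7·(x - 1)² + 125/56·(x - 1)³.
With (x - 1) = 2/3: g(5/3) = 380/189.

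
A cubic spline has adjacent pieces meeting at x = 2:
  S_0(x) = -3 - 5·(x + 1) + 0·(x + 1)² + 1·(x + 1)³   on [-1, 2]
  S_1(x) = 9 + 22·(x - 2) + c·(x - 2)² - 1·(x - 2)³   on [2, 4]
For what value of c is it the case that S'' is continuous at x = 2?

9

S_0''(x) = 0 + 6·(x + 1), so S_0''(2) = 18. On the right, S_1''(2) = 2c, so c = 9.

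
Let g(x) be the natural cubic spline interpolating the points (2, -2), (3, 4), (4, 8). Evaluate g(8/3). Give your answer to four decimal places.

2.1852

Let M_i = g''(x_i). Step sizes h_i = 1, 1; slopes of the chords Δ_i = (y_(i+1) - y_i)/h_i = 6, 4.
  1·M_0 + 4·M_1 + 1·M_2 = 6(Δ_1 - Δ_0) = -12
Natural end conditions: M_0 = M_2 = 0.
Solving the tridiagonal system: M_0 = 0, M_1 = -3, M_2 = 0.
On [2, 3], g(x) = -2 + 13/2·(x - 2) + 0·(x - 2)² - 1/2·(x - 2)³.
With (x - 2) = 2/3: g(8/3) = 59/27.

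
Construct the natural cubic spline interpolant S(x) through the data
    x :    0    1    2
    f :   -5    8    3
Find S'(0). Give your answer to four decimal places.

17.5000

Put σ_i = S'' at the i-th knot. Here h = (1, 1) and Δ = (13, -5), so the interior equations h_(i-1)·σ_(i-1) + 2(h_(i-1)+h_i)·σ_i + h_i·σ_(i+1) = 6(Δ_i − Δ_(i-1)) read
  1·σ_0 + 4·σ_1 + 1·σ_2 = 6(Δ_1 - Δ_0) = -108
Natural end conditions: σ_0 = σ_2 = 0.
Forward elimination and back-substitution give σ_0 = 0, σ_1 = -27, σ_2 = 0.
On [0, 1], S'(x) = b_0 + 2c_0·x + 3d_0·x² with b_0 = Δ_0 - h_0(2σ_0 + σ_1)/6 = 35/2, c_0 = σ_0/2 = 0, d_0 = (σ_1 - σ_0)/(6h_0) = -9/2. So S'(0) = 35/2.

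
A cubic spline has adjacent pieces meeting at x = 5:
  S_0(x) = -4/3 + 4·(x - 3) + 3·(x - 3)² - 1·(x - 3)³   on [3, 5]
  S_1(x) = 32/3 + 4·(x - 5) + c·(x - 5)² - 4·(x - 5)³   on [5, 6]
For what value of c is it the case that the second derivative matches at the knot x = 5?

S_0''(x) = 6 - 6·(x - 3), so S_0''(5) = -6. On the right, S_1''(5) = 2c, so c = -3.

-3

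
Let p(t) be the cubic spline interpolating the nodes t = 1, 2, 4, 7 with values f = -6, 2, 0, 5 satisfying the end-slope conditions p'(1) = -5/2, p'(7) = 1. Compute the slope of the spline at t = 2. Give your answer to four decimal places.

8.7895

Put σ_i = p'' at the i-th knot. Here h = (1, 2, 3) and Δ = (8, -1, 5/3), so the interior equations h_(i-1)·σ_(i-1) + 2(h_(i-1)+h_i)·σ_i + h_i·σ_(i+1) = 6(Δ_i − Δ_(i-1)) read
  1·σ_0 + 6·σ_1 + 2·σ_2 = 6(Δ_1 - Δ_0) = -54
  2·σ_1 + 10·σ_2 + 3·σ_3 = 6(Δ_2 - Δ_1) = 16
Clamped end conditions give two more equations: 2h_0·σ_0 + h_0·σ_1 = 6(Δ_0 - p'(1)) = 63 and h_2·σ_2 + 2h_2·σ_3 = 6(p'(7) - Δ_2) = -4.
Solving: σ_0 = 768/19, σ_1 = -339/19, σ_2 = 120/19, σ_3 = -218/57.
On [2, 4], p'(t) = b_1 + 2c_1·(t - 2) + 3d_1·(t - 2)² with b_1 = Δ_1 - h_1(2σ_1 + σ_2)/6 = 167/19, c_1 = σ_1/2 = -339/38, d_1 = (σ_2 - σ_1)/(6h_1) = 153/76. So p'(2) = 167/19.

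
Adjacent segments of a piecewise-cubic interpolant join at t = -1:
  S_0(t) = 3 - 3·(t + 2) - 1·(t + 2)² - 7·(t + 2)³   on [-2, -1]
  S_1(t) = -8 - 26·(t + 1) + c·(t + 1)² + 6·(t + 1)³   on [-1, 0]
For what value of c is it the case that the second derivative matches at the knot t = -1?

-22

S_0''(t) = -2 - 42·(t + 2), so S_0''(-1) = -44. On the right, S_1''(-1) = 2c, so c = -22.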